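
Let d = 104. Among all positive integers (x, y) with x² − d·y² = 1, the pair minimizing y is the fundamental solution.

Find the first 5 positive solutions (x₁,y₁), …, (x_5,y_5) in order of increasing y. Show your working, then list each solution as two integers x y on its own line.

d=104: √d = [10; 5,20] (ℓ=2, even), read p_1/q_1
step 0: (10, 1)  from 10·(1,0) + (0,1)
step 1: (51, 5)  from 5·(10,1) + (1,0)
(x₁, y₁) = (51, 5);  51² − 104·5² = 1 ✓
(x_2, y_2) = (51·51 + 104·5·5, 51·5 + 5·51) = (5201, 510)
(x_3, y_3) = (51·5201 + 104·5·510, 51·510 + 5·5201) = (530451, 52015)
(x_4, y_4) = (51·530451 + 104·5·52015, 51·52015 + 5·530451) = (54100801, 5305020)
(x_5, y_5) = (51·54100801 + 104·5·5305020, 51·5305020 + 5·54100801) = (5517751251, 541060025)

51 5
5201 510
530451 52015
54100801 5305020
5517751251 541060025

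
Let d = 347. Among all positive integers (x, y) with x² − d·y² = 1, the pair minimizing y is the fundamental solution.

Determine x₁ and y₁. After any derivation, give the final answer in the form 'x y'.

[18; 1,1,1,2,4,…,1,1,36] for √347; ℓ=14 ⇒ convergent index 13
i=0: a=18 ⇒ p=18, q=1
i=1: a=1 ⇒ p=19, q=1
…
i=4: a=2 ⇒ p=149, q=8
i=5: a=4 ⇒ p=652, q=35
…
i=8: a=1 ⇒ p=15070, q=809
…
i=10: a=2 ⇒ p=164168, q=8813
i=11: a=1 ⇒ p=238717, q=12815
i=12: a=1 ⇒ p=402885, q=21628
i=13: a=1 ⇒ p=641602, q=34443
fundamental: x₁=641602, y₁=34443  (since 411653126404 − 347·1186320249 = 1)

641602 34443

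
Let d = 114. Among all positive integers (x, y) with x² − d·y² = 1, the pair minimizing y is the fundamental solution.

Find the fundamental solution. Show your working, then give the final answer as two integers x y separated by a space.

d=114: √d = [10; 1,2,10,2,1,20] (ℓ=6, even), read p_5/q_5
a_0=10:  p_0=10·1+0=10,  q_0=10·0+1=1
…
a_2=2:  p_2=2·11+10=32,  q_2=2·1+1=3
…
a_4=2:  p_4=2·331+32=694,  q_4=2·31+3=65
a_5=1:  p_5=1·694+331=1025,  q_5=1·65+31=96
→ (1025, 96).  Check: 1025²=1050625, 114·96²=1050624, difference 1.

1025 96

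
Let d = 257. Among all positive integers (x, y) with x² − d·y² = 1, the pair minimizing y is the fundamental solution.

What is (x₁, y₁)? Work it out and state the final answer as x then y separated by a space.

√257 = [16; 32, …], period ℓ=1 (odd) → k=1
a_0=16:  p_0=16·1+0=16,  q_0=16·0+1=1
a_1=32:  p_1=32·16+1=513,  q_1=32·1+0=32
(x₁, y₁) = (513, 32);  513² − 257·32² = 1 ✓

513 32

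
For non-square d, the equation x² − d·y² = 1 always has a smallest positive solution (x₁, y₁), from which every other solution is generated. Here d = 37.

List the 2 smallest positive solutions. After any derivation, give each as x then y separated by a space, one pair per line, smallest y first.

d=37: √d = [6; 12] (ℓ=1, odd), read p_1/q_1
k=0  a_k=6  p_k/q_k = 6/1
k=1  a_k=12  p_k/q_k = 73/12
→ (73, 12).  Check: 73²=5329, 37·12²=5328, difference 1.
n=2: (73,12)∘(73,12) = (73·73+37·12·12, 73·12+12·73) = (10657,1752)

73 12
10657 1752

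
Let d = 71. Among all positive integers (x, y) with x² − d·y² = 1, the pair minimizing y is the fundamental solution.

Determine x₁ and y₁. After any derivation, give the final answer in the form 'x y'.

[8; 2,2,1,7,1,2,2,16] for √71; ℓ=8 ⇒ convergent index 7
step 0: (8, 1)  from 8·(1,0) + (0,1)
step 1: (17, 2)  from 2·(8,1) + (1,0)
step 2: (42, 5)  from 2·(17,2) + (8,1)
step 3: (59, 7)  from 1·(42,5) + (17,2)
…
step 5: (514, 61)  from 1·(455,54) + (59,7)
step 6: (1483, 176)  from 2·(514,61) + (455,54)
step 7: (3480, 413)  from 2·(1483,176) + (514,61)
fundamental: x₁=3480, y₁=413  (since 12110400 − 71·170569 = 1)

3480 413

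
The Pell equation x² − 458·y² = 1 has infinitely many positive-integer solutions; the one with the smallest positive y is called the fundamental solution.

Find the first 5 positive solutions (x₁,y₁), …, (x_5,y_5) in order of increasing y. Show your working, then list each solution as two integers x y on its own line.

22899 1070
1048728401 49003860
48029663286099 2244278779210
2199662518128033601 102783479481255720
100740143957198019572499 4707277791038270685350

√458 → a₀=21, period (2,2,42); ℓ=3 odd so k=5
step 0: (21, 1)  from 21·(1,0) + (0,1)
step 1: (43, 2)  from 2·(21,1) + (1,0)
step 2: (107, 5)  from 2·(43,2) + (21,1)
step 3: (4537, 212)  from 42·(107,5) + (43,2)
step 4: (9181, 429)  from 2·(4537,212) + (107,5)
step 5: (22899, 1070)  from 2·(9181,429) + (4537,212)
→ (22899, 1070).  Check: 22899²=524364201, 458·1070²=524364200, difference 1.
(22899+1070√458)^2 = 1048728401 + 49003860√458
(22899+1070√458)^3 = 48029663286099 + 2244278779210√458
(22899+1070√458)^4 = 2199662518128033601 + 102783479481255720√458
(22899+1070√458)^5 = 100740143957198019572499 + 4707277791038270685350√458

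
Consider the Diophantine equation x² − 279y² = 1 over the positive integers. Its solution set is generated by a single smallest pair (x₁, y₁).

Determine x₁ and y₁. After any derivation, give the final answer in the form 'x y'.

√279 → a₀=16, period (1,2,2,1,2,2,1,32); ℓ=8 even so k=7
k=0  a_k=16  p_k/q_k = 16/1
…
k=2  a_k=2  p_k/q_k = 50/3
…
k=4  a_k=1  p_k/q_k = 167/10
…
k=6  a_k=2  p_k/q_k = 1069/64
k=7  a_k=1  p_k/q_k = 1520/91
(x₁, y₁) = (1520, 91);  1520² − 279·91² = 1 ✓

1520 91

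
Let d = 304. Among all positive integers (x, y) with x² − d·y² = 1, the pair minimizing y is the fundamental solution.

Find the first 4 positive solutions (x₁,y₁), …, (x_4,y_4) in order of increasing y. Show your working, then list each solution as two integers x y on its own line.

57799 3315
6681448801 383207370
772362118440199 44298005553945
89283516160768675201 5120760845641726740

[17; 2,3,2,1,1,1,1,1,2,3,2,34] for √304; ℓ=12 ⇒ convergent index 11
i=0: a=17 ⇒ p=17, q=1
…
i=2: a=3 ⇒ p=122, q=7
…
i=5: a=1 ⇒ p=680, q=39
i=6: a=1 ⇒ p=1081, q=62
i=7: a=1 ⇒ p=1761, q=101
…
i=9: a=2 ⇒ p=7445, q=427
i=10: a=3 ⇒ p=25177, q=1444
i=11: a=2 ⇒ p=57799, q=3315
fundamental: x₁=57799, y₁=3315  (since 3340724401 − 304·10989225 = 1)
n=2: (57799,3315)∘(57799,3315) = (57799·57799+304·3315·3315, 57799·3315+3315·57799) = (6681448801,383207370)
n=3: (6681448801,383207370)∘(57799,3315) = (57799·6681448801+304·3315·383207370, 57799·383207370+3315·6681448801) = (772362118440199,44298005553945)
n=4: (772362118440199,44298005553945)∘(57799,3315) = (57799·772362118440199+304·3315·44298005553945, 57799·44298005553945+3315·772362118440199) = (89283516160768675201,5120760845641726740)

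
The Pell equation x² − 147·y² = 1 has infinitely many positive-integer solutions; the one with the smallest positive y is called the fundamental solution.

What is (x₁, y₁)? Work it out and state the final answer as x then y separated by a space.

d=147: √d = [12; 8,24] (ℓ=2, even), read p_1/q_1
step 0: (12, 1)  from 12·(1,0) + (0,1)
step 1: (97, 8)  from 8·(12,1) + (1,0)
fundamental: x₁=97, y₁=8  (since 9409 − 147·64 = 1)

97 8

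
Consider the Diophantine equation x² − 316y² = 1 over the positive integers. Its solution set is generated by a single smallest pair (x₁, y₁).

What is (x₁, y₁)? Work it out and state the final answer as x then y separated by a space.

12799 720

[17; 1,3,2,8,2,3,1,34] for √316; ℓ=8 ⇒ convergent index 7
i=0: a=17 ⇒ p=17, q=1
…
i=2: a=3 ⇒ p=71, q=4
i=3: a=2 ⇒ p=160, q=9
…
i=6: a=3 ⇒ p=9937, q=559
i=7: a=1 ⇒ p=12799, q=720
(x₁, y₁) = (12799, 720);  12799² − 316·720² = 1 ✓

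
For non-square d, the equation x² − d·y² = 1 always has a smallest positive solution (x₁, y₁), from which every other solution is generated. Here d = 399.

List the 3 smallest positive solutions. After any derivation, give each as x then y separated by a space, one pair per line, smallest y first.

√399 → a₀=19, period (1,38); ℓ=2 even so k=1
k=0  a_k=19  p_k/q_k = 19/1
k=1  a_k=1  p_k/q_k = 20/1
(x₁, y₁) = (20, 1);  20² − 399·1² = 1 ✓
k=2:  x_2 = 20·20+399·1·1 = 799,  y_2 = 20·1+1·20 = 40
k=3:  x_3 = 20·799+399·1·40 = 31940,  y_3 = 20·40+1·799 = 1599

20 1
799 40
31940 1599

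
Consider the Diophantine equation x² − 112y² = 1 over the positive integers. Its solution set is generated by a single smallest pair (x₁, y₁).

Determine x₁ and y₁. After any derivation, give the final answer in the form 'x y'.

√112 → a₀=10, period (1,1,2,1,1,20); ℓ=6 even so k=5
k=0  a_k=10  p_k/q_k = 10/1
k=1  a_k=1  p_k/q_k = 11/1
k=2  a_k=1  p_k/q_k = 21/2
…
k=4  a_k=1  p_k/q_k = 74/7
k=5  a_k=1  p_k/q_k = 127/12
fundamental: x₁=127, y₁=12  (since 16129 − 112·144 = 1)

127 12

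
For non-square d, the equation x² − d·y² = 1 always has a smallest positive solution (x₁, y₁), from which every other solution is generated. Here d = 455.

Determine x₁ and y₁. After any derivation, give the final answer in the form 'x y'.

d=455: √d = [21; 3,42] (ℓ=2, even), read p_1/q_1
a_0=21:  p_0=21·1+0=21,  q_0=21·0+1=1
a_1=3:  p_1=3·21+1=64,  q_1=3·1+0=3
(x₁, y₁) = (64, 3);  64² − 455·3² = 1 ✓

64 3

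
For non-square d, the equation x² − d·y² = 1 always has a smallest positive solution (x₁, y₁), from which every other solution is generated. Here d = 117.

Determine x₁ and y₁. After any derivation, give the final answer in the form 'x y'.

649 60

√117 → a₀=10, period (1,4,2,4,1,20); ℓ=6 even so k=5
i=0: a=10 ⇒ p=10, q=1
i=1: a=1 ⇒ p=11, q=1
…
i=3: a=2 ⇒ p=119, q=11
i=4: a=4 ⇒ p=530, q=49
i=5: a=1 ⇒ p=649, q=60
→ (649, 60).  Check: 649²=421201, 117·60²=421200, difference 1.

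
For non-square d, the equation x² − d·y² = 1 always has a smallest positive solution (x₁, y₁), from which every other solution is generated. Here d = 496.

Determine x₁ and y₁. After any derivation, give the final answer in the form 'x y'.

4620799 207480

d=496: √d = [22; 3,1,2,4,1,…,1,3,44] (ℓ=16, even), read p_15/q_15
a_0=22:  p_0=22·1+0=22,  q_0=22·0+1=1
…
a_3=2:  p_3=2·89+67=245,  q_3=2·4+3=11
a_4=4:  p_4=4·245+89=1069,  q_4=4·11+4=48
a_5=1:  p_5=1·1069+245=1314,  q_5=1·48+11=59
a_6=1:  p_6=1·1314+1069=2383,  q_6=1·59+48=107
…
a_13=2:  p_13=2·389209+84875=863293,  q_13=2·17476+3811=38763
a_14=1:  p_14=1·863293+389209=1252502,  q_14=1·38763+17476=56239
a_15=3:  p_15=3·1252502+863293=4620799,  q_15=3·56239+38763=207480
(x₁, y₁) = (4620799, 207480);  4620799² − 496·207480² = 1 ✓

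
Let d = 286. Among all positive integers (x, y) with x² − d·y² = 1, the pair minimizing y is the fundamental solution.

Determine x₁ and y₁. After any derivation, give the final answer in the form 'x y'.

561835 33222

[16; 1,10,3,3,2,3,3,10,1,32] for √286; ℓ=10 ⇒ convergent index 9
step 0: (16, 1)  from 16·(1,0) + (0,1)
step 1: (17, 1)  from 1·(16,1) + (1,0)
step 2: (186, 11)  from 10·(17,1) + (16,1)
step 3: (575, 34)  from 3·(186,11) + (17,1)
step 4: (1911, 113)  from 3·(575,34) + (186,11)
…
step 6: (15102, 893)  from 3·(4397,260) + (1911,113)
step 7: (49703, 2939)  from 3·(15102,893) + (4397,260)
step 8: (512132, 30283)  from 10·(49703,2939) + (15102,893)
step 9: (561835, 33222)  from 1·(512132,30283) + (49703,2939)
fundamental: x₁=561835, y₁=33222  (since 315658567225 − 286·1103701284 = 1)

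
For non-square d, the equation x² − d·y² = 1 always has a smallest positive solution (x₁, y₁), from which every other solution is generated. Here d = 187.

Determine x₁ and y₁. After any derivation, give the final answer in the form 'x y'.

√187 = [13; 1,2,13,2,1,26, …], period ℓ=6 (even) → k=5
a_0=13:  p_0=13·1+0=13,  q_0=13·0+1=1
…
a_2=2:  p_2=2·14+13=41,  q_2=2·1+1=3
…
a_4=2:  p_4=2·547+41=1135,  q_4=2·40+3=83
a_5=1:  p_5=1·1135+547=1682,  q_5=1·83+40=123
→ (1682, 123).  Check: 1682²=2829124, 187·123²=2829123, difference 1.

1682 123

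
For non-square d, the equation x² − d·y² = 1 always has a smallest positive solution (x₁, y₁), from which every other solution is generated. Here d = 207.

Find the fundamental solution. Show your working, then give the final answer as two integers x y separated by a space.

d=207: √d = [14; 2,1,1,2,1,1,2,28] (ℓ=8, even), read p_7/q_7
i=0: a=14 ⇒ p=14, q=1
…
i=4: a=2 ⇒ p=187, q=13
i=5: a=1 ⇒ p=259, q=18
i=6: a=1 ⇒ p=446, q=31
i=7: a=2 ⇒ p=1151, q=80
fundamental: x₁=1151, y₁=80  (since 1324801 − 207·6400 = 1)

1151 80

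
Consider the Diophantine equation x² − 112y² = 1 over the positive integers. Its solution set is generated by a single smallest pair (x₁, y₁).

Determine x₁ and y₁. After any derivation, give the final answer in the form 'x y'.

√112 → a₀=10, period (1,1,2,1,1,20); ℓ=6 even so k=5
step 0: (10, 1)  from 10·(1,0) + (0,1)
…
step 2: (21, 2)  from 1·(11,1) + (10,1)
…
step 4: (74, 7)  from 1·(53,5) + (21,2)
step 5: (127, 12)  from 1·(74,7) + (53,5)
fundamental: x₁=127, y₁=12  (since 16129 − 112·144 = 1)

127 12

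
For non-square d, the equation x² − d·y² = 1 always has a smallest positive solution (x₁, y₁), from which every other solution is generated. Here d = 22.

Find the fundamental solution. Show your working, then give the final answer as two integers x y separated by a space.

197 42

d=22: √d = [4; 1,2,4,2,1,8] (ℓ=6, even), read p_5/q_5
step 0: (4, 1)  from 4·(1,0) + (0,1)
…
step 2: (14, 3)  from 2·(5,1) + (4,1)
…
step 4: (136, 29)  from 2·(61,13) + (14,3)
step 5: (197, 42)  from 1·(136,29) + (61,13)
→ (197, 42).  Check: 197²=38809, 22·42²=38808, difference 1.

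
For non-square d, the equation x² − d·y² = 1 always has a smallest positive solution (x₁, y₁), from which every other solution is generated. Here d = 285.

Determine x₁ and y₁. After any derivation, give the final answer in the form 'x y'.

√285 = [16; 1,7,2,7,1,32, …], period ℓ=6 (even) → k=5
step 0: (16, 1)  from 16·(1,0) + (0,1)
step 1: (17, 1)  from 1·(16,1) + (1,0)
step 2: (135, 8)  from 7·(17,1) + (16,1)
…
step 4: (2144, 127)  from 7·(287,17) + (135,8)
step 5: (2431, 144)  from 1·(2144,127) + (287,17)
fundamental: x₁=2431, y₁=144  (since 5909761 − 285·20736 = 1)

2431 144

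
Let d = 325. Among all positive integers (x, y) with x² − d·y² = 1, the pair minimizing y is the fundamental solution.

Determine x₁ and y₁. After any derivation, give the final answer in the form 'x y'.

649 36

√325 → a₀=18, period (36); ℓ=1 odd so k=1
a_0=18:  p_0=18·1+0=18,  q_0=18·0+1=1
a_1=36:  p_1=36·18+1=649,  q_1=36·1+0=36
→ (649, 36).  Check: 649²=421201, 325·36²=421200, difference 1.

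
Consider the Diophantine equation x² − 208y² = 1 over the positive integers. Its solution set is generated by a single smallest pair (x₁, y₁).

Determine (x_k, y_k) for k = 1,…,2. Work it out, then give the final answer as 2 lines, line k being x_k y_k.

√208 = [14; 2,2,1,2,2,28, …], period ℓ=6 (even) → k=5
a_0=14:  p_0=14·1+0=14,  q_0=14·0+1=1
a_1=2:  p_1=2·14+1=29,  q_1=2·1+0=2
a_2=2:  p_2=2·29+14=72,  q_2=2·2+1=5
a_3=1:  p_3=1·72+29=101,  q_3=1·5+2=7
a_4=2:  p_4=2·101+72=274,  q_4=2·7+5=19
a_5=2:  p_5=2·274+101=649,  q_5=2·19+7=45
(x₁, y₁) = (649, 45);  649² − 208·45² = 1 ✓
k=2:  x_2 = 649·649+208·45·45 = 842401,  y_2 = 649·45+45·649 = 58410

649 45
842401 58410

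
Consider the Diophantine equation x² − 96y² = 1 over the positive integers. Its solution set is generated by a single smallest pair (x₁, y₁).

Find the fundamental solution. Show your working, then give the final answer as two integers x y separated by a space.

[9; 1,3,1,18] for √96; ℓ=4 ⇒ convergent index 3
step 0: (9, 1)  from 9·(1,0) + (0,1)
step 1: (10, 1)  from 1·(9,1) + (1,0)
step 2: (39, 4)  from 3·(10,1) + (9,1)
step 3: (49, 5)  from 1·(39,4) + (10,1)
→ (49, 5).  Check: 49²=2401, 96·5²=2400, difference 1.

49 5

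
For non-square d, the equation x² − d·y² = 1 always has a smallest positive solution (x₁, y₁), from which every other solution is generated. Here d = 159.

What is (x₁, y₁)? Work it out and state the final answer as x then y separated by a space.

1324 105

[12; 1,1,1,1,3,1,1,1,1,24] for √159; ℓ=10 ⇒ convergent index 9
i=0: a=12 ⇒ p=12, q=1
i=1: a=1 ⇒ p=13, q=1
…
i=3: a=1 ⇒ p=38, q=3
i=4: a=1 ⇒ p=63, q=5
…
i=6: a=1 ⇒ p=290, q=23
…
i=8: a=1 ⇒ p=807, q=64
i=9: a=1 ⇒ p=1324, q=105
fundamental: x₁=1324, y₁=105  (since 1752976 − 159·11025 = 1)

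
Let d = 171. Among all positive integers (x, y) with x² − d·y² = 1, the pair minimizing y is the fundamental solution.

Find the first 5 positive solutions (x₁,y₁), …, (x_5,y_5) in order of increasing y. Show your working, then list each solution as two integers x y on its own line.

170 13
57799 4420
19651490 1502787
6681448801 510943160
2271672940850 173719171613

√171 → a₀=13, period (13,26); ℓ=2 even so k=1
a_0=13:  p_0=13·1+0=13,  q_0=13·0+1=1
a_1=13:  p_1=13·13+1=170,  q_1=13·1+0=13
(x₁, y₁) = (170, 13);  170² − 171·13² = 1 ✓
n=2: (170,13)∘(170,13) = (170·170+171·13·13, 170·13+13·170) = (57799,4420)
n=3: (57799,4420)∘(170,13) = (170·57799+171·13·4420, 170·4420+13·57799) = (19651490,1502787)
n=4: (19651490,1502787)∘(170,13) = (170·19651490+171·13·1502787, 170·1502787+13·19651490) = (6681448801,510943160)
n=5: (6681448801,510943160)∘(170,13) = (170·6681448801+171·13·510943160, 170·510943160+13·6681448801) = (2271672940850,173719171613)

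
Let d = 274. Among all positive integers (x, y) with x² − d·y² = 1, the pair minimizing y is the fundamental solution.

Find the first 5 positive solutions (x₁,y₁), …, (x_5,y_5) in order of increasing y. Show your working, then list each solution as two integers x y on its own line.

d=274: √d = [16; 1,1,4,4,1,1,32] (ℓ=7, odd), read p_13/q_13
i=0: a=16 ⇒ p=16, q=1
i=1: a=1 ⇒ p=17, q=1
…
i=5: a=1 ⇒ p=778, q=47
i=6: a=1 ⇒ p=1407, q=85
i=7: a=32 ⇒ p=45802, q=2767
i=8: a=1 ⇒ p=47209, q=2852
i=9: a=1 ⇒ p=93011, q=5619
i=10: a=4 ⇒ p=419253, q=25328
…
i=12: a=1 ⇒ p=2189276, q=132259
i=13: a=1 ⇒ p=3959299, q=239190
→ (3959299, 239190).  Check: 3959299²=15676048571401, 274·239190²=15676048571400, difference 1.
n=2: (3959299,239190)∘(3959299,239190) = (3959299·3959299+274·239190·239190, 3959299·239190+239190·3959299) = (31352097142801,1894049455620)
n=3: (31352097142801,1894049455620)∘(3959299,239190) = (3959299·31352097142801+274·239190·1894049455620, 3959299·1894049455620+239190·31352097142801) = (248264653730785753699,14998216231173381570)
n=4: (248264653730785753699,14998216231173381570)∘(3959299,239190) = (3959299·248264653730785753699+274·239190·14998216231173381570, 3959299·14998216231173381570+239190·248264653730785753699) = (1965907990503261255572251201,118764845051735182903983240)
n=5: (1965907990503261255572251201,118764845051735182903983240)∘(3959299,239190) = (3959299·1965907990503261255572251201+274·239190·118764845051735182903983240, 3959299·118764845051735182903983240+239190·1965907990503261255572251201) = (15567235081782895307198186429982499,940451064496965117656884702915950)

3959299 239190
31352097142801 1894049455620
248264653730785753699 14998216231173381570
1965907990503261255572251201 118764845051735182903983240
15567235081782895307198186429982499 940451064496965117656884702915950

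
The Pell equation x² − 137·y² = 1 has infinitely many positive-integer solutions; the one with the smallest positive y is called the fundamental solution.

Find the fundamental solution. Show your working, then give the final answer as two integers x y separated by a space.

6083073 519712

√137 → a₀=11, period (1,2,2,1,1,2,2,1,22); ℓ=9 odd so k=17
a_0=11:  p_0=11·1+0=11,  q_0=11·0+1=1
a_1=1:  p_1=1·11+1=12,  q_1=1·1+0=1
a_2=2:  p_2=2·12+11=35,  q_2=2·1+1=3
…
a_4=1:  p_4=1·82+35=117,  q_4=1·7+3=10
a_5=1:  p_5=1·117+82=199,  q_5=1·10+7=17
a_6=2:  p_6=2·199+117=515,  q_6=2·17+10=44
…
a_8=1:  p_8=1·1229+515=1744,  q_8=1·105+44=149
…
a_11=2:  p_11=2·41341+39597=122279,  q_11=2·3532+3383=10447
…
a_13=1:  p_13=1·285899+122279=408178,  q_13=1·24426+10447=34873
a_14=1:  p_14=1·408178+285899=694077,  q_14=1·34873+24426=59299
a_15=2:  p_15=2·694077+408178=1796332,  q_15=2·59299+34873=153471
a_16=2:  p_16=2·1796332+694077=4286741,  q_16=2·153471+59299=366241
a_17=1:  p_17=1·4286741+1796332=6083073,  q_17=1·366241+153471=519712
(x₁, y₁) = (6083073, 519712);  6083073² − 137·519712² = 1 ✓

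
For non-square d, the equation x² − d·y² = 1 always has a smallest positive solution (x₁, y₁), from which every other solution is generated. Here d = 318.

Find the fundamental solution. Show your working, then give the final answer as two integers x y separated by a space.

√318 → a₀=17, period (1,4,1,34); ℓ=4 even so k=3
step 0: (17, 1)  from 17·(1,0) + (0,1)
…
step 2: (89, 5)  from 4·(18,1) + (17,1)
step 3: (107, 6)  from 1·(89,5) + (18,1)
(x₁, y₁) = (107, 6);  107² − 318·6² = 1 ✓

107 6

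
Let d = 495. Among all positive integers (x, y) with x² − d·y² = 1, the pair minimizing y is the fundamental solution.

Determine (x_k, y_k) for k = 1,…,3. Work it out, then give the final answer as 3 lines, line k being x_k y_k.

89 4
15841 712
2819609 126732

√495 → a₀=22, period (4,44); ℓ=2 even so k=1
k=0  a_k=22  p_k/q_k = 22/1
k=1  a_k=4  p_k/q_k = 89/4
(x₁, y₁) = (89, 4);  89² − 495·4² = 1 ✓
n=2: (89,4)∘(89,4) = (89·89+495·4·4, 89·4+4·89) = (15841,712)
n=3: (15841,712)∘(89,4) = (89·15841+495·4·712, 89·712+4·15841) = (2819609,126732)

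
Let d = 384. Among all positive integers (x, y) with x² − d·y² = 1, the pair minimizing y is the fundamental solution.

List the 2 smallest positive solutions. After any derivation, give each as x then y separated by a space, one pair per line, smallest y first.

[19; 1,1,2,9,2,1,1,38] for √384; ℓ=8 ⇒ convergent index 7
a_0=19:  p_0=19·1+0=19,  q_0=19·0+1=1
a_1=1:  p_1=1·19+1=20,  q_1=1·1+0=1
…
a_4=9:  p_4=9·98+39=921,  q_4=9·5+2=47
…
a_6=1:  p_6=1·1940+921=2861,  q_6=1·99+47=146
a_7=1:  p_7=1·2861+1940=4801,  q_7=1·146+99=245
fundamental: x₁=4801, y₁=245  (since 23049601 − 384·60025 = 1)
k=2:  x_2 = 4801·4801+384·245·245 = 46099201,  y_2 = 4801·245+245·4801 = 2352490

4801 245
46099201 2352490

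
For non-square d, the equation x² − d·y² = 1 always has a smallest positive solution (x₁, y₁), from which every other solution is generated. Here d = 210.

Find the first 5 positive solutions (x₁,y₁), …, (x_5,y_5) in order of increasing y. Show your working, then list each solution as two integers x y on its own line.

√210 → a₀=14, period (2,28); ℓ=2 even so k=1
step 0: (14, 1)  from 14·(1,0) + (0,1)
step 1: (29, 2)  from 2·(14,1) + (1,0)
(x₁, y₁) = (29, 2);  29² − 210·2² = 1 ✓
(29+2√210)^2 = 1681 + 116√210
(29+2√210)^3 = 97469 + 6726√210
(29+2√210)^4 = 5651521 + 389992√210
(29+2√210)^5 = 327690749 + 22612810√210

29 2
1681 116
97469 6726
5651521 389992
327690749 22612810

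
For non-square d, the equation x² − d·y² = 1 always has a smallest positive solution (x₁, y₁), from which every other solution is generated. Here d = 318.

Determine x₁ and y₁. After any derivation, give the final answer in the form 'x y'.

107 6

√318 = [17; 1,4,1,34, …], period ℓ=4 (even) → k=3
i=0: a=17 ⇒ p=17, q=1
i=1: a=1 ⇒ p=18, q=1
i=2: a=4 ⇒ p=89, q=5
i=3: a=1 ⇒ p=107, q=6
fundamental: x₁=107, y₁=6  (since 11449 − 318·36 = 1)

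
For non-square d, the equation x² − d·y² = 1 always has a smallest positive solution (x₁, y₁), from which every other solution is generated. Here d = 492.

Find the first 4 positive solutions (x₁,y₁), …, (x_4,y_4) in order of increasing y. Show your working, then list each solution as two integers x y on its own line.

[22; 5,1,1,10,1,1,5,44] for √492; ℓ=8 ⇒ convergent index 7
a_0=22:  p_0=22·1+0=22,  q_0=22·0+1=1
a_1=5:  p_1=5·22+1=111,  q_1=5·1+0=5
a_2=1:  p_2=1·111+22=133,  q_2=1·5+1=6
a_3=1:  p_3=1·133+111=244,  q_3=1·6+5=11
…
a_5=1:  p_5=1·2573+244=2817,  q_5=1·116+11=127
a_6=1:  p_6=1·2817+2573=5390,  q_6=1·127+116=243
a_7=5:  p_7=5·5390+2817=29767,  q_7=5·243+127=1342
fundamental: x₁=29767, y₁=1342  (since 886074289 − 492·1800964 = 1)
k=2:  x_2 = 29767·29767+492·1342·1342 = 1772148577,  y_2 = 29767·1342+1342·29767 = 79894628
k=3:  x_3 = 29767·1772148577+492·1342·79894628 = 105503093353351,  y_3 = 29767·79894628+1342·1772148577 = 4756446782010
k=4:  x_4 = 29767·105503093353351+492·1342·4756446782010 = 6281021157926249857,  y_4 = 29767·4756446782010+1342·105503093353351 = 283170302640288712

29767 1342
1772148577 79894628
105503093353351 4756446782010
6281021157926249857 283170302640288712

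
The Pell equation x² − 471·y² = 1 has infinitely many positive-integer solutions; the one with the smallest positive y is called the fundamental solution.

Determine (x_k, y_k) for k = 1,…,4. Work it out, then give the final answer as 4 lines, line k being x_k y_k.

[21; 1,2,2,1,3,…,2,1,42] for √471; ℓ=14 ⇒ convergent index 13
step 0: (21, 1)  from 21·(1,0) + (0,1)
step 1: (22, 1)  from 1·(21,1) + (1,0)
step 2: (65, 3)  from 2·(22,1) + (21,1)
step 3: (152, 7)  from 2·(65,3) + (22,1)
step 4: (217, 10)  from 1·(152,7) + (65,3)
…
step 6: (3429, 158)  from 4·(803,37) + (217,10)
step 7: (48809, 2249)  from 14·(3429,158) + (803,37)
…
step 9: (644804, 29711)  from 3·(198665,9154) + (48809,2249)
step 10: (843469, 38865)  from 1·(644804,29711) + (198665,9154)
…
step 12: (5506953, 253747)  from 2·(2331742,107441) + (843469,38865)
step 13: (7838695, 361188)  from 1·(5506953,253747) + (2331742,107441)
fundamental: x₁=7838695, y₁=361188  (since 61445139303025 − 471·130456771344 = 1)
(7838695+361188√471)^2 = 122890278606049 + 5662485139320√471
(7838695+361188√471)^3 = 1926598824915678693415 + 88772987898323613612√471
(7838695+361188√471)^4 = 30204041151744689101078780801 + 1391728752747293974319493360√471

7838695 361188
122890278606049 5662485139320
1926598824915678693415 88772987898323613612
30204041151744689101078780801 1391728752747293974319493360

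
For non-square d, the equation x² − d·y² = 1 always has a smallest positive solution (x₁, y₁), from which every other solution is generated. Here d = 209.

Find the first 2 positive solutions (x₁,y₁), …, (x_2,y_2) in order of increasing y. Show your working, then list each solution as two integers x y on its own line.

46551 3220
4333991201 299788440

[14; 2,5,3,2,3,5,2,28] for √209; ℓ=8 ⇒ convergent index 7
a_0=14:  p_0=14·1+0=14,  q_0=14·0+1=1
a_1=2:  p_1=2·14+1=29,  q_1=2·1+0=2
a_2=5:  p_2=5·29+14=159,  q_2=5·2+1=11
…
a_4=2:  p_4=2·506+159=1171,  q_4=2·35+11=81
…
a_6=5:  p_6=5·4019+1171=21266,  q_6=5·278+81=1471
a_7=2:  p_7=2·21266+4019=46551,  q_7=2·1471+278=3220
→ (46551, 3220).  Check: 46551²=2166995601, 209·3220²=2166995600, difference 1.
(x_2, y_2) = (46551·46551 + 209·3220·3220, 46551·3220 + 3220·46551) = (4333991201, 299788440)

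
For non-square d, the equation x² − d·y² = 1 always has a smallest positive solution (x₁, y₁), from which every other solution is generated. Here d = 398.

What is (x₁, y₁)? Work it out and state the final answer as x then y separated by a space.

399 20

√398 → a₀=19, period (1,18,1,38); ℓ=4 even so k=3
a_0=19:  p_0=19·1+0=19,  q_0=19·0+1=1
a_1=1:  p_1=1·19+1=20,  q_1=1·1+0=1
a_2=18:  p_2=18·20+19=379,  q_2=18·1+1=19
a_3=1:  p_3=1·379+20=399,  q_3=1·19+1=20
(x₁, y₁) = (399, 20);  399² − 398·20² = 1 ✓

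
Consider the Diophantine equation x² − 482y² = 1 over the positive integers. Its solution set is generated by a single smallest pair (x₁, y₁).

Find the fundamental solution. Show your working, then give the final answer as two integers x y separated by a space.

483 22

√482 = [21; 1,20,1,42, …], period ℓ=4 (even) → k=3
k=0  a_k=21  p_k/q_k = 21/1
k=1  a_k=1  p_k/q_k = 22/1
k=2  a_k=20  p_k/q_k = 461/21
k=3  a_k=1  p_k/q_k = 483/22
(x₁, y₁) = (483, 22);  483² − 482·22² = 1 ✓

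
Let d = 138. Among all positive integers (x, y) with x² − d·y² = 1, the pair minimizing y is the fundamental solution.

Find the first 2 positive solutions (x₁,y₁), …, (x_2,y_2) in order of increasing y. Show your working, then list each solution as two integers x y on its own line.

√138 → a₀=11, period (1,2,1,22); ℓ=4 even so k=3
step 0: (11, 1)  from 11·(1,0) + (0,1)
…
step 2: (35, 3)  from 2·(12,1) + (11,1)
step 3: (47, 4)  from 1·(35,3) + (12,1)
→ (47, 4).  Check: 47²=2209, 138·4²=2208, difference 1.
n=2: (47,4)∘(47,4) = (47·47+138·4·4, 47·4+4·47) = (4417,376)

47 4
4417 376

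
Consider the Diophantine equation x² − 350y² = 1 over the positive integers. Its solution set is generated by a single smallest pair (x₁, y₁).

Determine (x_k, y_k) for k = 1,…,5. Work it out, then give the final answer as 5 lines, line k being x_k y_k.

449 24
403201 21552
362074049 19353672
325142092801 17379575904
291977237261249 15606839808120

d=350: √d = [18; 1,2,2,2,1,36] (ℓ=6, even), read p_5/q_5
k=0  a_k=18  p_k/q_k = 18/1
k=1  a_k=1  p_k/q_k = 19/1
k=2  a_k=2  p_k/q_k = 56/3
k=3  a_k=2  p_k/q_k = 131/7
k=4  a_k=2  p_k/q_k = 318/17
k=5  a_k=1  p_k/q_k = 449/24
(x₁, y₁) = (449, 24);  449² − 350·24² = 1 ✓
k=2:  x_2 = 449·449+350·24·24 = 403201,  y_2 = 449·24+24·449 = 21552
k=3:  x_3 = 449·403201+350·24·21552 = 362074049,  y_3 = 449·21552+24·403201 = 19353672
k=4:  x_4 = 449·362074049+350·24·19353672 = 325142092801,  y_4 = 449·19353672+24·362074049 = 17379575904
k=5:  x_5 = 449·325142092801+350·24·17379575904 = 291977237261249,  y_5 = 449·17379575904+24·325142092801 = 15606839808120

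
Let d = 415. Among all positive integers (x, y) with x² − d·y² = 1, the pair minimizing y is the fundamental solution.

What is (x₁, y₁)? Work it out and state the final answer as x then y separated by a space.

d=415: √d = [20; 2,1,2,4,6,…,1,2,40] (ℓ=16, even), read p_15/q_15
k=0  a_k=20  p_k/q_k = 20/1
…
k=2  a_k=1  p_k/q_k = 61/3
k=3  a_k=2  p_k/q_k = 163/8
…
k=11  a_k=6  p_k/q_k = 508372/24955
k=12  a_k=4  p_k/q_k = 2110961/103623
…
k=14  a_k=1  p_k/q_k = 6841255/335824
k=15  a_k=2  p_k/q_k = 18412804/903849
→ (18412804, 903849).  Check: 18412804²=339031351142416, 415·903849²=339031351142415, difference 1.

18412804 903849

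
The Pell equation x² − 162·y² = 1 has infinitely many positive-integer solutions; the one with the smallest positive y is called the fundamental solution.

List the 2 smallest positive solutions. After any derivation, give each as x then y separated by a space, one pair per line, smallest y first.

[12; 1,2,1,2,12,2,1,2,1,24] for √162; ℓ=10 ⇒ convergent index 9
i=0: a=12 ⇒ p=12, q=1
i=1: a=1 ⇒ p=13, q=1
i=2: a=2 ⇒ p=38, q=3
i=3: a=1 ⇒ p=51, q=4
i=4: a=2 ⇒ p=140, q=11
i=5: a=12 ⇒ p=1731, q=136
…
i=7: a=1 ⇒ p=5333, q=419
i=8: a=2 ⇒ p=14268, q=1121
i=9: a=1 ⇒ p=19601, q=1540
fundamental: x₁=19601, y₁=1540  (since 384199201 − 162·2371600 = 1)
k=2:  x_2 = 19601·19601+162·1540·1540 = 768398401,  y_2 = 19601·1540+1540·19601 = 60371080

19601 1540
768398401 60371080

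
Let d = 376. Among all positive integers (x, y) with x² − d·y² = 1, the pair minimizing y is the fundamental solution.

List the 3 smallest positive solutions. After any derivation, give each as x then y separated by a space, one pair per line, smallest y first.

2143295 110532
9187426914049 473805365880
39382732335491159615 2031009343327438668

√376 = [19; 2,1,1,3,1,…,1,2,38, …], period ℓ=16 (even) → k=15
a_0=19:  p_0=19·1+0=19,  q_0=19·0+1=1
…
a_2=1:  p_2=1·39+19=58,  q_2=1·2+1=3
a_3=1:  p_3=1·58+39=97,  q_3=1·3+2=5
a_4=3:  p_4=3·97+58=349,  q_4=3·5+3=18
a_5=1:  p_5=1·349+97=446,  q_5=1·18+5=23
…
a_7=2:  p_7=2·1241+446=2928,  q_7=2·64+23=151
…
a_9=2:  p_9=2·12953+2928=28834,  q_9=2·668+151=1487
a_10=2:  p_10=2·28834+12953=70621,  q_10=2·1487+668=3642
…
a_12=3:  p_12=3·99455+70621=368986,  q_12=3·5129+3642=19029
…
a_14=1:  p_14=1·468441+368986=837427,  q_14=1·24158+19029=43187
a_15=2:  p_15=2·837427+468441=2143295,  q_15=2·43187+24158=110532
→ (2143295, 110532).  Check: 2143295²=4593713457025, 376·110532²=4593713457024, difference 1.
(x_2, y_2) = (2143295·2143295 + 376·110532·110532, 2143295·110532 + 110532·2143295) = (9187426914049, 473805365880)
(x_3, y_3) = (2143295·9187426914049 + 376·110532·473805365880, 2143295·473805365880 + 110532·9187426914049) = (39382732335491159615, 2031009343327438668)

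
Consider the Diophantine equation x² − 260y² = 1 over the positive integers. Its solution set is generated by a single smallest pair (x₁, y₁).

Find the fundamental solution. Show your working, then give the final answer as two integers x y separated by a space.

129 8

√260 = [16; 8,32, …], period ℓ=2 (even) → k=1
a_0=16:  p_0=16·1+0=16,  q_0=16·0+1=1
a_1=8:  p_1=8·16+1=129,  q_1=8·1+0=8
fundamental: x₁=129, y₁=8  (since 16641 − 260·64 = 1)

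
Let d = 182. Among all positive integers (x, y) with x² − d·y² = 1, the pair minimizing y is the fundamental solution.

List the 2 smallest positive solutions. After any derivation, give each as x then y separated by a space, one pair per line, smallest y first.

√182 = [13; 2,26, …], period ℓ=2 (even) → k=1
a_0=13:  p_0=13·1+0=13,  q_0=13·0+1=1
a_1=2:  p_1=2·13+1=27,  q_1=2·1+0=2
(x₁, y₁) = (27, 2);  27² − 182·2² = 1 ✓
(x_2, y_2) = (27·27 + 182·2·2, 27·2 + 2·27) = (1457, 108)

27 2
1457 108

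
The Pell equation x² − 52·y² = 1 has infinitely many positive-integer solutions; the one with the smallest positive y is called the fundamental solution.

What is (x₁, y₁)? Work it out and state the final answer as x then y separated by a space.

649 90

√52 → a₀=7, period (4,1,2,1,4,14); ℓ=6 even so k=5
k=0  a_k=7  p_k/q_k = 7/1
k=1  a_k=4  p_k/q_k = 29/4
…
k=3  a_k=2  p_k/q_k = 101/14
k=4  a_k=1  p_k/q_k = 137/19
k=5  a_k=4  p_k/q_k = 649/90
fundamental: x₁=649, y₁=90  (since 421201 − 52·8100 = 1)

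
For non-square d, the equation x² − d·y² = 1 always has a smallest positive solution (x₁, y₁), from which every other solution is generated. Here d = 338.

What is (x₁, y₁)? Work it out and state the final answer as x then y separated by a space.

114243 6214

[18; 2,1,1,2,36] for √338; ℓ=5 ⇒ convergent index 9
k=0  a_k=18  p_k/q_k = 18/1
…
k=4  a_k=2  p_k/q_k = 239/13
k=5  a_k=36  p_k/q_k = 8696/473
…
k=7  a_k=1  p_k/q_k = 26327/1432
k=8  a_k=1  p_k/q_k = 43958/2391
k=9  a_k=2  p_k/q_k = 114243/6214
→ (114243, 6214).  Check: 114243²=13051463049, 338·6214²=13051463048, difference 1.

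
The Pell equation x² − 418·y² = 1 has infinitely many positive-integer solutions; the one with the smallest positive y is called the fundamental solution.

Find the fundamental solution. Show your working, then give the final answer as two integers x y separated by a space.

[20; 2,4,20,4,2,40] for √418; ℓ=6 ⇒ convergent index 5
step 0: (20, 1)  from 20·(1,0) + (0,1)
…
step 3: (3721, 182)  from 20·(184,9) + (41,2)
step 4: (15068, 737)  from 4·(3721,182) + (184,9)
step 5: (33857, 1656)  from 2·(15068,737) + (3721,182)
fundamental: x₁=33857, y₁=1656  (since 1146296449 − 418·2742336 = 1)

33857 1656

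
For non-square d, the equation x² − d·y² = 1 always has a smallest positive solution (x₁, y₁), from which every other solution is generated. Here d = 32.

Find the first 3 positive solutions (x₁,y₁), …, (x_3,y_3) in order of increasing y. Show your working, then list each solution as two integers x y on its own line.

d=32: √d = [5; 1,1,1,10] (ℓ=4, even), read p_3/q_3
k=0  a_k=5  p_k/q_k = 5/1
…
k=2  a_k=1  p_k/q_k = 11/2
k=3  a_k=1  p_k/q_k = 17/3
→ (17, 3).  Check: 17²=289, 32·3²=288, difference 1.
n=2: (17,3)∘(17,3) = (17·17+32·3·3, 17·3+3·17) = (577,102)
n=3: (577,102)∘(17,3) = (17·577+32·3·102, 17·102+3·577) = (19601,3465)

17 3
577 102
19601 3465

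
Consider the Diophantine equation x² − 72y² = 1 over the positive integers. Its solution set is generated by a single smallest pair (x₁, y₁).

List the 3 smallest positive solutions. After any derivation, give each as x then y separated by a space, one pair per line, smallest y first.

17 2
577 68
19601 2310

√72 → a₀=8, period (2,16); ℓ=2 even so k=1
step 0: (8, 1)  from 8·(1,0) + (0,1)
step 1: (17, 2)  from 2·(8,1) + (1,0)
→ (17, 2).  Check: 17²=289, 72·2²=288, difference 1.
(17+2√72)^2 = 577 + 68√72
(17+2√72)^3 = 19601 + 2310√72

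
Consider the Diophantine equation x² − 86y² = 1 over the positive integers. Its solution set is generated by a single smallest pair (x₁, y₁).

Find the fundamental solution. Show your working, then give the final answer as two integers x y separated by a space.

d=86: √d = [9; 3,1,1,1,8,1,1,1,3,18] (ℓ=10, even), read p_9/q_9
i=0: a=9 ⇒ p=9, q=1
i=1: a=3 ⇒ p=28, q=3
…
i=6: a=1 ⇒ p=983, q=106
i=7: a=1 ⇒ p=1864, q=201
i=8: a=1 ⇒ p=2847, q=307
i=9: a=3 ⇒ p=10405, q=1122
fundamental: x₁=10405, y₁=1122  (since 108264025 − 86·1258884 = 1)

10405 1122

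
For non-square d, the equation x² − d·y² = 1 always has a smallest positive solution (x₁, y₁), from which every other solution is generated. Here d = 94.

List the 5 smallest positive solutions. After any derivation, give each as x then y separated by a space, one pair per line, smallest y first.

√94 = [9; 1,2,3,1,1,…,2,1,18, …], period ℓ=16 (even) → k=15
a_0=9:  p_0=9·1+0=9,  q_0=9·0+1=1
a_1=1:  p_1=1·9+1=10,  q_1=1·1+0=1
a_2=2:  p_2=2·10+9=29,  q_2=2·1+1=3
a_3=3:  p_3=3·29+10=97,  q_3=3·3+1=10
…
a_5=1:  p_5=1·126+97=223,  q_5=1·13+10=23
a_6=5:  p_6=5·223+126=1241,  q_6=5·23+13=128
a_7=1:  p_7=1·1241+223=1464,  q_7=1·128+23=151
…
a_9=1:  p_9=1·12953+1464=14417,  q_9=1·1336+151=1487
a_10=5:  p_10=5·14417+12953=85038,  q_10=5·1487+1336=8771
a_11=1:  p_11=1·85038+14417=99455,  q_11=1·8771+1487=10258
a_12=1:  p_12=1·99455+85038=184493,  q_12=1·10258+8771=19029
a_13=3:  p_13=3·184493+99455=652934,  q_13=3·19029+10258=67345
a_14=2:  p_14=2·652934+184493=1490361,  q_14=2·67345+19029=153719
a_15=1:  p_15=1·1490361+652934=2143295,  q_15=1·153719+67345=221064
fundamental: x₁=2143295, y₁=221064  (since 4593713457025 − 94·48869292096 = 1)
(2143295+221064√94)^2 = 9187426914049 + 947610731760√94
(2143295+221064√94)^3 = 39382732335491159615 + 4062018686654877336√94
(2143295+221064√94)^4 = 168817626601983862467148801 + 17412208682026983028992480√94
(2143295+221064√94)^5 = 723651950015758622280719887718975 + 74638999614285983163562219965864√94

2143295 221064
9187426914049 947610731760
39382732335491159615 4062018686654877336
168817626601983862467148801 17412208682026983028992480
723651950015758622280719887718975 74638999614285983163562219965864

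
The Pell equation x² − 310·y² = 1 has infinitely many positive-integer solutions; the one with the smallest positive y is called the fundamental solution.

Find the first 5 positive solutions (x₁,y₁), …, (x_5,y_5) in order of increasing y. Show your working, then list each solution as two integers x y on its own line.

848719 48204
1440647881921 81823301352
2445410459391369679 138889981000287972
4150932639366927117300481 235757131569084991314384
7045950797499272621676902497999 400183113896225599505705060220

√310 → a₀=17, period (1,1,1,1,5,…,1,1,34); ℓ=16 even so k=15
step 0: (17, 1)  from 17·(1,0) + (0,1)
step 1: (18, 1)  from 1·(17,1) + (1,0)
…
step 3: (53, 3)  from 1·(35,2) + (18,1)
…
step 5: (493, 28)  from 5·(88,5) + (53,3)
step 6: (1567, 89)  from 3·(493,28) + (88,5)
step 7: (2060, 117)  from 1·(1567,89) + (493,28)
step 8: (5687, 323)  from 2·(2060,117) + (1567,89)
step 9: (7747, 440)  from 1·(5687,323) + (2060,117)
step 10: (28928, 1643)  from 3·(7747,440) + (5687,323)
…
step 12: (181315, 10298)  from 1·(152387,8655) + (28928,1643)
step 13: (333702, 18953)  from 1·(181315,10298) + (152387,8655)
step 14: (515017, 29251)  from 1·(333702,18953) + (181315,10298)
step 15: (848719, 48204)  from 1·(515017,29251) + (333702,18953)
(x₁, y₁) = (848719, 48204);  848719² − 310·48204² = 1 ✓
(848719+48204√310)^2 = 1440647881921 + 81823301352√310
(848719+48204√310)^3 = 2445410459391369679 + 138889981000287972√310
(848719+48204√310)^4 = 4150932639366927117300481 + 235757131569084991314384√310
(848719+48204√310)^5 = 7045950797499272621676902497999 + 400183113896225599505705060220√310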